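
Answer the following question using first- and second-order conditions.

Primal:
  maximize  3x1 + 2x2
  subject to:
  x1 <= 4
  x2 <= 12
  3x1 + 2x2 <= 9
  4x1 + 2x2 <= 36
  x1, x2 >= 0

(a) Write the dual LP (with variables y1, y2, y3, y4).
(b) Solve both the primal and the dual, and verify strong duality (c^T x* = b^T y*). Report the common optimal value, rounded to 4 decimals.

The standard primal-dual pair for 'max c^T x s.t. A x <= b, x >= 0' is:
  Dual:  min b^T y  s.t.  A^T y >= c,  y >= 0.

So the dual LP is:
  minimize  4y1 + 12y2 + 9y3 + 36y4
  subject to:
    y1 + 3y3 + 4y4 >= 3
    y2 + 2y3 + 2y4 >= 2
    y1, y2, y3, y4 >= 0

Solving the primal: x* = (3, 0).
  primal value c^T x* = 9.
Solving the dual: y* = (0, 0, 1, 0).
  dual value b^T y* = 9.
Strong duality: c^T x* = b^T y*. Confirmed.

9


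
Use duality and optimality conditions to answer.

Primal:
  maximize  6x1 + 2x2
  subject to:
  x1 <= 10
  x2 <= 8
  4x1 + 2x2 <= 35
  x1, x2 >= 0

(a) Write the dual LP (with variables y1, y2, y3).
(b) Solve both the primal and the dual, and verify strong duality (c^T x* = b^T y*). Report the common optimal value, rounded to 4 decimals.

The standard primal-dual pair for 'max c^T x s.t. A x <= b, x >= 0' is:
  Dual:  min b^T y  s.t.  A^T y >= c,  y >= 0.

So the dual LP is:
  minimize  10y1 + 8y2 + 35y3
  subject to:
    y1 + 4y3 >= 6
    y2 + 2y3 >= 2
    y1, y2, y3 >= 0

Solving the primal: x* = (8.75, 0).
  primal value c^T x* = 52.5.
Solving the dual: y* = (0, 0, 1.5).
  dual value b^T y* = 52.5.
Strong duality: c^T x* = b^T y*. Confirmed.

52.5


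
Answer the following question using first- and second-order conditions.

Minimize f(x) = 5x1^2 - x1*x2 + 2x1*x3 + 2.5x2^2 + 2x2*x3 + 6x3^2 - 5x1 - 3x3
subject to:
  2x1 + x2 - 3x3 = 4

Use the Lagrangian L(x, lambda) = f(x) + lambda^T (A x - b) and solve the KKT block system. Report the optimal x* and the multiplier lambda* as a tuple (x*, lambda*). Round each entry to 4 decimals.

Form the Lagrangian:
  L(x, lambda) = (1/2) x^T Q x + c^T x + lambda^T (A x - b)
Stationarity (grad_x L = 0): Q x + c + A^T lambda = 0.
Primal feasibility: A x = b.

This gives the KKT block system:
  [ Q   A^T ] [ x     ]   [-c ]
  [ A    0  ] [ lambda ] = [ b ]

Solving the linear system:
  x*      = (0.9866, 0.7021, -0.4416)
  lambda* = (-1.6405)
  f(x*)   = 1.4768

x* = (0.9866, 0.7021, -0.4416), lambda* = (-1.6405)


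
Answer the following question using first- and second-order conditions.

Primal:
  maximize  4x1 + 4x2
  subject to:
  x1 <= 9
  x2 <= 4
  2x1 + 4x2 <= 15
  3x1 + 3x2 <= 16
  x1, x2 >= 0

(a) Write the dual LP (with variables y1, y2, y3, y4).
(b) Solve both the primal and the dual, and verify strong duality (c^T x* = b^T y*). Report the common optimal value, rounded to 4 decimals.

The standard primal-dual pair for 'max c^T x s.t. A x <= b, x >= 0' is:
  Dual:  min b^T y  s.t.  A^T y >= c,  y >= 0.

So the dual LP is:
  minimize  9y1 + 4y2 + 15y3 + 16y4
  subject to:
    y1 + 2y3 + 3y4 >= 4
    y2 + 4y3 + 3y4 >= 4
    y1, y2, y3, y4 >= 0

Solving the primal: x* = (5.3333, 0).
  primal value c^T x* = 21.3333.
Solving the dual: y* = (0, 0, 0, 1.3333).
  dual value b^T y* = 21.3333.
Strong duality: c^T x* = b^T y*. Confirmed.

21.3333


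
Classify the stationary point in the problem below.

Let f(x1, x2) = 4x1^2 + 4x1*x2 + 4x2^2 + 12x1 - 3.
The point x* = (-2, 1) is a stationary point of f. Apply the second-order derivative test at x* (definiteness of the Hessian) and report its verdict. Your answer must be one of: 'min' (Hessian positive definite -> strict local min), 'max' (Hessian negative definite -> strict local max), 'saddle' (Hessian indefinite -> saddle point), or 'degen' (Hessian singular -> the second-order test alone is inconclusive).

Compute the Hessian H = grad^2 f:
  H = [[8, 4], [4, 8]]
Verify stationarity: grad f(x*) = H x* + g = (0, 0).
Eigenvalues of H: 4, 12.
Both eigenvalues > 0, so H is positive definite -> x* is a strict local min.

min


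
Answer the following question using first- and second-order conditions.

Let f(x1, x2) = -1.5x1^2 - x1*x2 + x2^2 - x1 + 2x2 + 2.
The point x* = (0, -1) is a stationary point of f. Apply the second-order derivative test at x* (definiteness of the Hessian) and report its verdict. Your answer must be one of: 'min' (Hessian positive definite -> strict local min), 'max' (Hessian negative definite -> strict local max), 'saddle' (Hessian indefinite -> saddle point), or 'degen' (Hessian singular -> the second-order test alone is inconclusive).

Compute the Hessian H = grad^2 f:
  H = [[-3, -1], [-1, 2]]
Verify stationarity: grad f(x*) = H x* + g = (0, 0).
Eigenvalues of H: -3.1926, 2.1926.
Eigenvalues have mixed signs, so H is indefinite -> x* is a saddle point.

saddle


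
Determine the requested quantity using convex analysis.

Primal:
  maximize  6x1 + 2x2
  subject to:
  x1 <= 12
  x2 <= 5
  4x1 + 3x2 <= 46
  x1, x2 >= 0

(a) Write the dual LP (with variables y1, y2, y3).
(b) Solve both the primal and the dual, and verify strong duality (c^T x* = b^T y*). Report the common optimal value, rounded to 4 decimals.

The standard primal-dual pair for 'max c^T x s.t. A x <= b, x >= 0' is:
  Dual:  min b^T y  s.t.  A^T y >= c,  y >= 0.

So the dual LP is:
  minimize  12y1 + 5y2 + 46y3
  subject to:
    y1 + 4y3 >= 6
    y2 + 3y3 >= 2
    y1, y2, y3 >= 0

Solving the primal: x* = (11.5, 0).
  primal value c^T x* = 69.
Solving the dual: y* = (0, 0, 1.5).
  dual value b^T y* = 69.
Strong duality: c^T x* = b^T y*. Confirmed.

69


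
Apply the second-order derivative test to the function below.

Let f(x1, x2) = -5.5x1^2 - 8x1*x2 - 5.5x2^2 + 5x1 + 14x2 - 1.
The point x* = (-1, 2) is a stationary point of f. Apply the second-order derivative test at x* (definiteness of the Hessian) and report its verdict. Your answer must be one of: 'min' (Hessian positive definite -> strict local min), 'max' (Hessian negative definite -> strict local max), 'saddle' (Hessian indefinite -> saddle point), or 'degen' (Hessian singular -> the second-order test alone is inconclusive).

Compute the Hessian H = grad^2 f:
  H = [[-11, -8], [-8, -11]]
Verify stationarity: grad f(x*) = H x* + g = (0, 0).
Eigenvalues of H: -19, -3.
Both eigenvalues < 0, so H is negative definite -> x* is a strict local max.

max


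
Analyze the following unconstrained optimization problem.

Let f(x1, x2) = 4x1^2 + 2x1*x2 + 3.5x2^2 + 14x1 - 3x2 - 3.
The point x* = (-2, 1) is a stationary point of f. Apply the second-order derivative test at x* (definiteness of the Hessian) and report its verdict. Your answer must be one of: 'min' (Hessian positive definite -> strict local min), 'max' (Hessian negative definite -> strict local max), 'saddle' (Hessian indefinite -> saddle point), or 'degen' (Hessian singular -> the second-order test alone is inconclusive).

Compute the Hessian H = grad^2 f:
  H = [[8, 2], [2, 7]]
Verify stationarity: grad f(x*) = H x* + g = (0, 0).
Eigenvalues of H: 5.4384, 9.5616.
Both eigenvalues > 0, so H is positive definite -> x* is a strict local min.

min


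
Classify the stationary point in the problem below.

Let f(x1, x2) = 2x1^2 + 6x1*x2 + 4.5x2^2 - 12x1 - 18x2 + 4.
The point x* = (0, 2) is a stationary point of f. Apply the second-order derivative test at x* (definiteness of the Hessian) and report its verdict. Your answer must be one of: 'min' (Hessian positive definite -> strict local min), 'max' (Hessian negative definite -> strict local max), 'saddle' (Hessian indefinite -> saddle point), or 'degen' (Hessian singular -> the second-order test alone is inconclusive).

Compute the Hessian H = grad^2 f:
  H = [[4, 6], [6, 9]]
Verify stationarity: grad f(x*) = H x* + g = (0, 0).
Eigenvalues of H: 0, 13.
H has a zero eigenvalue (singular; positive semidefinite but not definite), so H is neither positive definite, negative definite, nor indefinite. The second-order test alone is inconclusive -> degen.
(Indeed, f is constant along the null direction of H through x*, so x* is not a strict local extremum.)

degen


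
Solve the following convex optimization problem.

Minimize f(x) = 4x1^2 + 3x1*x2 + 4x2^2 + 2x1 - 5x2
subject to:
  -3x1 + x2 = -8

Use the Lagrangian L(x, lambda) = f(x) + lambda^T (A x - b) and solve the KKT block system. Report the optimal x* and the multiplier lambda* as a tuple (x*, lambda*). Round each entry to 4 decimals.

Form the Lagrangian:
  L(x, lambda) = (1/2) x^T Q x + c^T x + lambda^T (A x - b)
Stationarity (grad_x L = 0): Q x + c + A^T lambda = 0.
Primal feasibility: A x = b.

This gives the KKT block system:
  [ Q   A^T ] [ x     ]   [-c ]
  [ A    0  ] [ lambda ] = [ b ]

Solving the linear system:
  x*      = (2.3367, -0.9898)
  lambda* = (5.9082)
  f(x*)   = 28.4439

x* = (2.3367, -0.9898), lambda* = (5.9082)


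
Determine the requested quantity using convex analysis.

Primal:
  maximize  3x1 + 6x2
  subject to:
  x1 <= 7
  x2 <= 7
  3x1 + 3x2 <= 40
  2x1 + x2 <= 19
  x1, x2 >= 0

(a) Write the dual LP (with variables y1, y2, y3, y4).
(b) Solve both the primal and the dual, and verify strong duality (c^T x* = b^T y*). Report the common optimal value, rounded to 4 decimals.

The standard primal-dual pair for 'max c^T x s.t. A x <= b, x >= 0' is:
  Dual:  min b^T y  s.t.  A^T y >= c,  y >= 0.

So the dual LP is:
  minimize  7y1 + 7y2 + 40y3 + 19y4
  subject to:
    y1 + 3y3 + 2y4 >= 3
    y2 + 3y3 + y4 >= 6
    y1, y2, y3, y4 >= 0

Solving the primal: x* = (6, 7).
  primal value c^T x* = 60.
Solving the dual: y* = (0, 4.5, 0, 1.5).
  dual value b^T y* = 60.
Strong duality: c^T x* = b^T y*. Confirmed.

60


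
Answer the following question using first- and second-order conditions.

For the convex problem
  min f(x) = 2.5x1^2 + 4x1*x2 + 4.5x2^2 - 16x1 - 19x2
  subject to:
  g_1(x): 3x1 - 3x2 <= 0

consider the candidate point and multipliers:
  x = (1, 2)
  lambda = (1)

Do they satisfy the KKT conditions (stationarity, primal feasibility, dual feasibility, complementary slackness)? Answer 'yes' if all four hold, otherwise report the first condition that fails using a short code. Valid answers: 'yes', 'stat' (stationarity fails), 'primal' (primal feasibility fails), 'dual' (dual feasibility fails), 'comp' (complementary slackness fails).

Gradient of f: grad f(x) = Q x + c = (-3, 3)
Constraint values g_i(x) = a_i^T x - b_i:
  g_1((1, 2)) = -3
Stationarity residual: grad f(x) + sum_i lambda_i a_i = (0, 0)
  -> stationarity OK
Primal feasibility (all g_i <= 0): OK
Dual feasibility (all lambda_i >= 0): OK
Complementary slackness (lambda_i * g_i(x) = 0 for all i): FAILS

Verdict: the first failing condition is complementary_slackness -> comp.

comp


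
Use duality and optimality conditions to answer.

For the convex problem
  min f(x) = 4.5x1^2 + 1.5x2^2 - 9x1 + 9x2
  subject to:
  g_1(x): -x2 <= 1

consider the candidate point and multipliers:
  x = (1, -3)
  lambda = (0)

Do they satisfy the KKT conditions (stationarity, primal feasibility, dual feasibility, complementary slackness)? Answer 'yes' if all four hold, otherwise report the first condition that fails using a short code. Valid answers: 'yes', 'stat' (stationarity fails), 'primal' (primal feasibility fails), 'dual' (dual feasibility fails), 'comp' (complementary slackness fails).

Gradient of f: grad f(x) = Q x + c = (0, 0)
Constraint values g_i(x) = a_i^T x - b_i:
  g_1((1, -3)) = 2
Stationarity residual: grad f(x) + sum_i lambda_i a_i = (0, 0)
  -> stationarity OK
Primal feasibility (all g_i <= 0): FAILS
Dual feasibility (all lambda_i >= 0): OK
Complementary slackness (lambda_i * g_i(x) = 0 for all i): OK

Verdict: the first failing condition is primal_feasibility -> primal.

primal


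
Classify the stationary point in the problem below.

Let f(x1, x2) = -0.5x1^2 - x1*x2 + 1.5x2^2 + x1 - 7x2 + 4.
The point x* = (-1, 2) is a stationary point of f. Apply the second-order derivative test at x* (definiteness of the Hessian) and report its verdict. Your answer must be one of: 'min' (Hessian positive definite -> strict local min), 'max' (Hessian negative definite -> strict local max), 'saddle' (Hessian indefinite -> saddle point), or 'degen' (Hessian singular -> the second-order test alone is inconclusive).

Compute the Hessian H = grad^2 f:
  H = [[-1, -1], [-1, 3]]
Verify stationarity: grad f(x*) = H x* + g = (0, 0).
Eigenvalues of H: -1.2361, 3.2361.
Eigenvalues have mixed signs, so H is indefinite -> x* is a saddle point.

saddle


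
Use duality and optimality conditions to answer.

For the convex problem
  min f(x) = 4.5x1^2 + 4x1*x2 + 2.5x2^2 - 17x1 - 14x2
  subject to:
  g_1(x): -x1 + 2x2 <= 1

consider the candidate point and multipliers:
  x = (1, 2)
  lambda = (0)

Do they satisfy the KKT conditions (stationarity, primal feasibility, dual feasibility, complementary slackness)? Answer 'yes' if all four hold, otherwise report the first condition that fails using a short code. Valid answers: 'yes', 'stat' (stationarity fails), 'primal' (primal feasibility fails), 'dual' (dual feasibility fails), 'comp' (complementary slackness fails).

Gradient of f: grad f(x) = Q x + c = (0, 0)
Constraint values g_i(x) = a_i^T x - b_i:
  g_1((1, 2)) = 2
Stationarity residual: grad f(x) + sum_i lambda_i a_i = (0, 0)
  -> stationarity OK
Primal feasibility (all g_i <= 0): FAILS
Dual feasibility (all lambda_i >= 0): OK
Complementary slackness (lambda_i * g_i(x) = 0 for all i): OK

Verdict: the first failing condition is primal_feasibility -> primal.

primal


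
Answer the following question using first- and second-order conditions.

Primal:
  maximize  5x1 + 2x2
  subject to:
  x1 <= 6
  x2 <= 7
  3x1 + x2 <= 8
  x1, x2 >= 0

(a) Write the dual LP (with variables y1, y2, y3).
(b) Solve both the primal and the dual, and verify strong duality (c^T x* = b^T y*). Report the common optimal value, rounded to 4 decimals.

The standard primal-dual pair for 'max c^T x s.t. A x <= b, x >= 0' is:
  Dual:  min b^T y  s.t.  A^T y >= c,  y >= 0.

So the dual LP is:
  minimize  6y1 + 7y2 + 8y3
  subject to:
    y1 + 3y3 >= 5
    y2 + y3 >= 2
    y1, y2, y3 >= 0

Solving the primal: x* = (0.3333, 7).
  primal value c^T x* = 15.6667.
Solving the dual: y* = (0, 0.3333, 1.6667).
  dual value b^T y* = 15.6667.
Strong duality: c^T x* = b^T y*. Confirmed.

15.6667


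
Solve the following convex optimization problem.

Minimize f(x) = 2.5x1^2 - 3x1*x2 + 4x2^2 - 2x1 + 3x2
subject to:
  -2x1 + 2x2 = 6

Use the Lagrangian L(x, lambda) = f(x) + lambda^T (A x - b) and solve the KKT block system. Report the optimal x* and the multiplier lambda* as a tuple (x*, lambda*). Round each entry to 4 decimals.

Form the Lagrangian:
  L(x, lambda) = (1/2) x^T Q x + c^T x + lambda^T (A x - b)
Stationarity (grad_x L = 0): Q x + c + A^T lambda = 0.
Primal feasibility: A x = b.

This gives the KKT block system:
  [ Q   A^T ] [ x     ]   [-c ]
  [ A    0  ] [ lambda ] = [ b ]

Solving the linear system:
  x*      = (-2.2857, 0.7143)
  lambda* = (-7.7857)
  f(x*)   = 26.7143

x* = (-2.2857, 0.7143), lambda* = (-7.7857)


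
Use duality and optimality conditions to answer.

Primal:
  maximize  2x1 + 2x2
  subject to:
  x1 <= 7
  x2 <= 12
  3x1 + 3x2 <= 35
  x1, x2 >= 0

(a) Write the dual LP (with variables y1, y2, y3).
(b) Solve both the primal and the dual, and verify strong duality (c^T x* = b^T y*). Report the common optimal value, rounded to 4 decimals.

The standard primal-dual pair for 'max c^T x s.t. A x <= b, x >= 0' is:
  Dual:  min b^T y  s.t.  A^T y >= c,  y >= 0.

So the dual LP is:
  minimize  7y1 + 12y2 + 35y3
  subject to:
    y1 + 3y3 >= 2
    y2 + 3y3 >= 2
    y1, y2, y3 >= 0

Solving the primal: x* = (0, 11.6667).
  primal value c^T x* = 23.3333.
Solving the dual: y* = (0, 0, 0.6667).
  dual value b^T y* = 23.3333.
Strong duality: c^T x* = b^T y*. Confirmed.

23.3333


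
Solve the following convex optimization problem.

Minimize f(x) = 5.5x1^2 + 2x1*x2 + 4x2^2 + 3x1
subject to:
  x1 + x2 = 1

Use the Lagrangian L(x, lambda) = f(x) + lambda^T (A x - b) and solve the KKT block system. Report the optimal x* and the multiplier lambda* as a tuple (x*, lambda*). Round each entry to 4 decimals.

Form the Lagrangian:
  L(x, lambda) = (1/2) x^T Q x + c^T x + lambda^T (A x - b)
Stationarity (grad_x L = 0): Q x + c + A^T lambda = 0.
Primal feasibility: A x = b.

This gives the KKT block system:
  [ Q   A^T ] [ x     ]   [-c ]
  [ A    0  ] [ lambda ] = [ b ]

Solving the linear system:
  x*      = (0.2, 0.8)
  lambda* = (-6.8)
  f(x*)   = 3.7

x* = (0.2, 0.8), lambda* = (-6.8)


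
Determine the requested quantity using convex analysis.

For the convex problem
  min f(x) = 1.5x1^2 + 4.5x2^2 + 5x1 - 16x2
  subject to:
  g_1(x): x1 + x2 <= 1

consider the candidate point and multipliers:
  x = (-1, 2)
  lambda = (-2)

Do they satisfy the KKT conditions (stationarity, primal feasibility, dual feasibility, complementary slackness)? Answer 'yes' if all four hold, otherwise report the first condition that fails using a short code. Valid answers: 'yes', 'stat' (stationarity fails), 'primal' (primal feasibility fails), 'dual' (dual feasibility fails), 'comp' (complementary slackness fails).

Gradient of f: grad f(x) = Q x + c = (2, 2)
Constraint values g_i(x) = a_i^T x - b_i:
  g_1((-1, 2)) = 0
Stationarity residual: grad f(x) + sum_i lambda_i a_i = (0, 0)
  -> stationarity OK
Primal feasibility (all g_i <= 0): OK
Dual feasibility (all lambda_i >= 0): FAILS
Complementary slackness (lambda_i * g_i(x) = 0 for all i): OK

Verdict: the first failing condition is dual_feasibility -> dual.

dual


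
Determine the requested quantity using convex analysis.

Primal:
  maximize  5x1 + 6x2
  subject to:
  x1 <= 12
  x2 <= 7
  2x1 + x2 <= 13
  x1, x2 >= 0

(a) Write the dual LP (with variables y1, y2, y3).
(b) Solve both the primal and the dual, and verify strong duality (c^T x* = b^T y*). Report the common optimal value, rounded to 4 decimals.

The standard primal-dual pair for 'max c^T x s.t. A x <= b, x >= 0' is:
  Dual:  min b^T y  s.t.  A^T y >= c,  y >= 0.

So the dual LP is:
  minimize  12y1 + 7y2 + 13y3
  subject to:
    y1 + 2y3 >= 5
    y2 + y3 >= 6
    y1, y2, y3 >= 0

Solving the primal: x* = (3, 7).
  primal value c^T x* = 57.
Solving the dual: y* = (0, 3.5, 2.5).
  dual value b^T y* = 57.
Strong duality: c^T x* = b^T y*. Confirmed.

57


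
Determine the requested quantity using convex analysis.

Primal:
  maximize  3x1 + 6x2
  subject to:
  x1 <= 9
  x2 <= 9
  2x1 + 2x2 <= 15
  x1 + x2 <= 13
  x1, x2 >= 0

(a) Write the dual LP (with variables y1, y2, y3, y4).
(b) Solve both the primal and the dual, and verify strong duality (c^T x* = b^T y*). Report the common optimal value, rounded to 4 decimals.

The standard primal-dual pair for 'max c^T x s.t. A x <= b, x >= 0' is:
  Dual:  min b^T y  s.t.  A^T y >= c,  y >= 0.

So the dual LP is:
  minimize  9y1 + 9y2 + 15y3 + 13y4
  subject to:
    y1 + 2y3 + y4 >= 3
    y2 + 2y3 + y4 >= 6
    y1, y2, y3, y4 >= 0

Solving the primal: x* = (0, 7.5).
  primal value c^T x* = 45.
Solving the dual: y* = (0, 0, 3, 0).
  dual value b^T y* = 45.
Strong duality: c^T x* = b^T y*. Confirmed.

45


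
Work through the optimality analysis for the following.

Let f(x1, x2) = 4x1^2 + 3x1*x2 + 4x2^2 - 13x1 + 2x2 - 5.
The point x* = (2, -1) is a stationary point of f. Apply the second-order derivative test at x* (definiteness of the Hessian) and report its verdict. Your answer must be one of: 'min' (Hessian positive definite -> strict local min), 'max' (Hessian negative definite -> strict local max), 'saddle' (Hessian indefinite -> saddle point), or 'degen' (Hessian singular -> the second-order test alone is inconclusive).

Compute the Hessian H = grad^2 f:
  H = [[8, 3], [3, 8]]
Verify stationarity: grad f(x*) = H x* + g = (0, 0).
Eigenvalues of H: 5, 11.
Both eigenvalues > 0, so H is positive definite -> x* is a strict local min.

min


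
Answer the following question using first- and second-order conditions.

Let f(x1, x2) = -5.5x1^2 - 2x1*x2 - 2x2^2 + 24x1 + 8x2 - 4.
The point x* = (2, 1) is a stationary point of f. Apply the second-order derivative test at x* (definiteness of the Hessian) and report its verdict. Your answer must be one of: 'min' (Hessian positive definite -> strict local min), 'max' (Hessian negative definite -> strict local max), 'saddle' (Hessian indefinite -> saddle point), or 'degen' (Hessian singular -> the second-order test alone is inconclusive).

Compute the Hessian H = grad^2 f:
  H = [[-11, -2], [-2, -4]]
Verify stationarity: grad f(x*) = H x* + g = (0, 0).
Eigenvalues of H: -11.5311, -3.4689.
Both eigenvalues < 0, so H is negative definite -> x* is a strict local max.

max


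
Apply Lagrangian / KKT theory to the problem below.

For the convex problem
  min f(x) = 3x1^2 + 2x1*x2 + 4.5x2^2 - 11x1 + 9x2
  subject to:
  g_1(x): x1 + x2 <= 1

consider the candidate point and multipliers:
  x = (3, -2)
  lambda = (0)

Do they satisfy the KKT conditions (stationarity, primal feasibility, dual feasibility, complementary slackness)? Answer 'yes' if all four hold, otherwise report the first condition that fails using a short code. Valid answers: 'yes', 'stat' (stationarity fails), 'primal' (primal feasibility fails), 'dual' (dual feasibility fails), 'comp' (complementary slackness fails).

Gradient of f: grad f(x) = Q x + c = (3, -3)
Constraint values g_i(x) = a_i^T x - b_i:
  g_1((3, -2)) = 0
Stationarity residual: grad f(x) + sum_i lambda_i a_i = (3, -3)
  -> stationarity FAILS
Primal feasibility (all g_i <= 0): OK
Dual feasibility (all lambda_i >= 0): OK
Complementary slackness (lambda_i * g_i(x) = 0 for all i): OK

Verdict: the first failing condition is stationarity -> stat.

stat


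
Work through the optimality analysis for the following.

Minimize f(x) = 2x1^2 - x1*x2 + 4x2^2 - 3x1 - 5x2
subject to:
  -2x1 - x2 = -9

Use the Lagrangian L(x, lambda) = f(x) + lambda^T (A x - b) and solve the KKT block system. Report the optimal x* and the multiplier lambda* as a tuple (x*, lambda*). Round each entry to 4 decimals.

Form the Lagrangian:
  L(x, lambda) = (1/2) x^T Q x + c^T x + lambda^T (A x - b)
Stationarity (grad_x L = 0): Q x + c + A^T lambda = 0.
Primal feasibility: A x = b.

This gives the KKT block system:
  [ Q   A^T ] [ x     ]   [-c ]
  [ A    0  ] [ lambda ] = [ b ]

Solving the linear system:
  x*      = (3.65, 1.7)
  lambda* = (4.95)
  f(x*)   = 12.55

x* = (3.65, 1.7), lambda* = (4.95)


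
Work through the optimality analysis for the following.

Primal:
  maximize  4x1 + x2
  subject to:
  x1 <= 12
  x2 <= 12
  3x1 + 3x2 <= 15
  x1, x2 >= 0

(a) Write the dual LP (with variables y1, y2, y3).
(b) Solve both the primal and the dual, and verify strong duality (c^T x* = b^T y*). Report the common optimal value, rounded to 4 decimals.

The standard primal-dual pair for 'max c^T x s.t. A x <= b, x >= 0' is:
  Dual:  min b^T y  s.t.  A^T y >= c,  y >= 0.

So the dual LP is:
  minimize  12y1 + 12y2 + 15y3
  subject to:
    y1 + 3y3 >= 4
    y2 + 3y3 >= 1
    y1, y2, y3 >= 0

Solving the primal: x* = (5, 0).
  primal value c^T x* = 20.
Solving the dual: y* = (0, 0, 1.3333).
  dual value b^T y* = 20.
Strong duality: c^T x* = b^T y*. Confirmed.

20


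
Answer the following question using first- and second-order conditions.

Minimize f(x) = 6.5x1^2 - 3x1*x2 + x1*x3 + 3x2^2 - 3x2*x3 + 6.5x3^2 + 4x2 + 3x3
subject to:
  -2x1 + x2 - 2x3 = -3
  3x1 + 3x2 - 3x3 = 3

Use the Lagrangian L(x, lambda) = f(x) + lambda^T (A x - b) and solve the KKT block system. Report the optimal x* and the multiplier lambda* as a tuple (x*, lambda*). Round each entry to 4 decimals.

Form the Lagrangian:
  L(x, lambda) = (1/2) x^T Q x + c^T x + lambda^T (A x - b)
Stationarity (grad_x L = 0): Q x + c + A^T lambda = 0.
Primal feasibility: A x = b.

This gives the KKT block system:
  [ Q   A^T ] [ x     ]   [-c ]
  [ A    0  ] [ lambda ] = [ b ]

Solving the linear system:
  x*      = (1.2733, -0.093, 0.1802)
  lambda* = (5.9767, -1.686)
  f(x*)   = 11.5785

x* = (1.2733, -0.093, 0.1802), lambda* = (5.9767, -1.686)


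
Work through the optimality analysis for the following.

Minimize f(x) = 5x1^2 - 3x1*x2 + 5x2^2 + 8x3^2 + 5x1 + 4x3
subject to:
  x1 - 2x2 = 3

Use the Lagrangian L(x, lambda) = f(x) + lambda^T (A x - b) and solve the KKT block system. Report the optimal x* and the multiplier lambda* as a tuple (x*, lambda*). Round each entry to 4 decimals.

Form the Lagrangian:
  L(x, lambda) = (1/2) x^T Q x + c^T x + lambda^T (A x - b)
Stationarity (grad_x L = 0): Q x + c + A^T lambda = 0.
Primal feasibility: A x = b.

This gives the KKT block system:
  [ Q   A^T ] [ x     ]   [-c ]
  [ A    0  ] [ lambda ] = [ b ]

Solving the linear system:
  x*      = (-0.2105, -1.6053, -0.25)
  lambda* = (-7.7105)
  f(x*)   = 10.5395

x* = (-0.2105, -1.6053, -0.25), lambda* = (-7.7105)


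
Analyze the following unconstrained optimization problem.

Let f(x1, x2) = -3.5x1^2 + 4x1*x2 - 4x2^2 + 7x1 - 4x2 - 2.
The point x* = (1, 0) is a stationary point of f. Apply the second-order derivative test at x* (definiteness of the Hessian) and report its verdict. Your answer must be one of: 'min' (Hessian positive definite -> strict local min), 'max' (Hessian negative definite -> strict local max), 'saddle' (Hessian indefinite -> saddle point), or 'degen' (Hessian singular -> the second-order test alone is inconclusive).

Compute the Hessian H = grad^2 f:
  H = [[-7, 4], [4, -8]]
Verify stationarity: grad f(x*) = H x* + g = (0, 0).
Eigenvalues of H: -11.5311, -3.4689.
Both eigenvalues < 0, so H is negative definite -> x* is a strict local max.

max


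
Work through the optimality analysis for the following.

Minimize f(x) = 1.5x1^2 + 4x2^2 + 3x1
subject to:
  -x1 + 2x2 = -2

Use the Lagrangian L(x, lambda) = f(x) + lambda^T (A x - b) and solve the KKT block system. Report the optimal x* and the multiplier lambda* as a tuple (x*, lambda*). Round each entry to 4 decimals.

Form the Lagrangian:
  L(x, lambda) = (1/2) x^T Q x + c^T x + lambda^T (A x - b)
Stationarity (grad_x L = 0): Q x + c + A^T lambda = 0.
Primal feasibility: A x = b.

This gives the KKT block system:
  [ Q   A^T ] [ x     ]   [-c ]
  [ A    0  ] [ lambda ] = [ b ]

Solving the linear system:
  x*      = (0.2, -0.9)
  lambda* = (3.6)
  f(x*)   = 3.9

x* = (0.2, -0.9), lambda* = (3.6)


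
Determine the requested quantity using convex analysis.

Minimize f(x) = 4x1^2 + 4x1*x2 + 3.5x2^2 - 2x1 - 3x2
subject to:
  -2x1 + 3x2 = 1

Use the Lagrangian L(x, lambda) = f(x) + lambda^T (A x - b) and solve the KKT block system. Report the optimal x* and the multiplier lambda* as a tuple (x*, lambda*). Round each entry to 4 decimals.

Form the Lagrangian:
  L(x, lambda) = (1/2) x^T Q x + c^T x + lambda^T (A x - b)
Stationarity (grad_x L = 0): Q x + c + A^T lambda = 0.
Primal feasibility: A x = b.

This gives the KKT block system:
  [ Q   A^T ] [ x     ]   [-c ]
  [ A    0  ] [ lambda ] = [ b ]

Solving the linear system:
  x*      = (0.0676, 0.3784)
  lambda* = (0.027)
  f(x*)   = -0.6486

x* = (0.0676, 0.3784), lambda* = (0.027)


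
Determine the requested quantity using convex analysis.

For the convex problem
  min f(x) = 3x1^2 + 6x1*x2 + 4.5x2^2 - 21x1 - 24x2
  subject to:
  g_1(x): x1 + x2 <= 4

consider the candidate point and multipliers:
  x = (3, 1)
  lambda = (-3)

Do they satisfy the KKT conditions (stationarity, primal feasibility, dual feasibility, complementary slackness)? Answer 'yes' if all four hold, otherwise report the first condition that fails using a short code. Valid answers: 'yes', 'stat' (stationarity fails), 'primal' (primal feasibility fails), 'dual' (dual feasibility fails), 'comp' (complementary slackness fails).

Gradient of f: grad f(x) = Q x + c = (3, 3)
Constraint values g_i(x) = a_i^T x - b_i:
  g_1((3, 1)) = 0
Stationarity residual: grad f(x) + sum_i lambda_i a_i = (0, 0)
  -> stationarity OK
Primal feasibility (all g_i <= 0): OK
Dual feasibility (all lambda_i >= 0): FAILS
Complementary slackness (lambda_i * g_i(x) = 0 for all i): OK

Verdict: the first failing condition is dual_feasibility -> dual.

dual


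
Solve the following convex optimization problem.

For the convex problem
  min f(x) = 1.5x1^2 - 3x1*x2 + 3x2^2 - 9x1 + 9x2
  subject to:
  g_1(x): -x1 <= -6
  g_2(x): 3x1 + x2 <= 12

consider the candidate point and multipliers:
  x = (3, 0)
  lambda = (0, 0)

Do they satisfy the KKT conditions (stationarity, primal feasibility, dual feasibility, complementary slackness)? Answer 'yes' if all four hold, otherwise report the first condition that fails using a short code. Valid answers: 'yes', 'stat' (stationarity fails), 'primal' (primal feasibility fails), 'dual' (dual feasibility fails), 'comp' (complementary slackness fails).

Gradient of f: grad f(x) = Q x + c = (0, 0)
Constraint values g_i(x) = a_i^T x - b_i:
  g_1((3, 0)) = 3
  g_2((3, 0)) = -3
Stationarity residual: grad f(x) + sum_i lambda_i a_i = (0, 0)
  -> stationarity OK
Primal feasibility (all g_i <= 0): FAILS
Dual feasibility (all lambda_i >= 0): OK
Complementary slackness (lambda_i * g_i(x) = 0 for all i): OK

Verdict: the first failing condition is primal_feasibility -> primal.

primal


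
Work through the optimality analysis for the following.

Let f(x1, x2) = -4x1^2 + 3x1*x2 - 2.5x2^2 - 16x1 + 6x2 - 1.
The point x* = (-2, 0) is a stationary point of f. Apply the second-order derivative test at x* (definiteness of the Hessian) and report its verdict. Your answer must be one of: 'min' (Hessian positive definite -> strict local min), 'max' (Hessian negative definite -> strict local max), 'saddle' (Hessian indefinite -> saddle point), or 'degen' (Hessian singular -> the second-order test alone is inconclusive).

Compute the Hessian H = grad^2 f:
  H = [[-8, 3], [3, -5]]
Verify stationarity: grad f(x*) = H x* + g = (0, 0).
Eigenvalues of H: -9.8541, -3.1459.
Both eigenvalues < 0, so H is negative definite -> x* is a strict local max.

max


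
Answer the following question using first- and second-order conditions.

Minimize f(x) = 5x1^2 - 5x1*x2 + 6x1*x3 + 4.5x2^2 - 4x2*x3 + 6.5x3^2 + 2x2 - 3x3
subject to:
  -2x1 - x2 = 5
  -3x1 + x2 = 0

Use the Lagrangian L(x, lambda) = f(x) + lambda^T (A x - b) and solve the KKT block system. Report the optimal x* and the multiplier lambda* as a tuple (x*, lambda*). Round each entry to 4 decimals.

Form the Lagrangian:
  L(x, lambda) = (1/2) x^T Q x + c^T x + lambda^T (A x - b)
Stationarity (grad_x L = 0): Q x + c + A^T lambda = 0.
Primal feasibility: A x = b.

This gives the KKT block system:
  [ Q   A^T ] [ x     ]   [-c ]
  [ A    0  ] [ lambda ] = [ b ]

Solving the linear system:
  x*      = (-1, -3, -0.2308)
  lambda* = (-10.7231, 8.3538)
  f(x*)   = 24.1538

x* = (-1, -3, -0.2308), lambda* = (-10.7231, 8.3538)


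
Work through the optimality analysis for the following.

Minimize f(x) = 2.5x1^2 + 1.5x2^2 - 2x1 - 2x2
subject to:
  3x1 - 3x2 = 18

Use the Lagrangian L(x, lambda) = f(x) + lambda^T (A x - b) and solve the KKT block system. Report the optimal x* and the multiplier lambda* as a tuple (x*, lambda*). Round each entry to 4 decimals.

Form the Lagrangian:
  L(x, lambda) = (1/2) x^T Q x + c^T x + lambda^T (A x - b)
Stationarity (grad_x L = 0): Q x + c + A^T lambda = 0.
Primal feasibility: A x = b.

This gives the KKT block system:
  [ Q   A^T ] [ x     ]   [-c ]
  [ A    0  ] [ lambda ] = [ b ]

Solving the linear system:
  x*      = (2.75, -3.25)
  lambda* = (-3.9167)
  f(x*)   = 35.75

x* = (2.75, -3.25), lambda* = (-3.9167)


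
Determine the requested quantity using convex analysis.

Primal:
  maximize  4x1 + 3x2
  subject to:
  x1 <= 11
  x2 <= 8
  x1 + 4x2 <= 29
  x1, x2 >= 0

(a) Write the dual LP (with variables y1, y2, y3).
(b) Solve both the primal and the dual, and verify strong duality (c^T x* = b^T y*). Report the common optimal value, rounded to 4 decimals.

The standard primal-dual pair for 'max c^T x s.t. A x <= b, x >= 0' is:
  Dual:  min b^T y  s.t.  A^T y >= c,  y >= 0.

So the dual LP is:
  minimize  11y1 + 8y2 + 29y3
  subject to:
    y1 + y3 >= 4
    y2 + 4y3 >= 3
    y1, y2, y3 >= 0

Solving the primal: x* = (11, 4.5).
  primal value c^T x* = 57.5.
Solving the dual: y* = (3.25, 0, 0.75).
  dual value b^T y* = 57.5.
Strong duality: c^T x* = b^T y*. Confirmed.

57.5


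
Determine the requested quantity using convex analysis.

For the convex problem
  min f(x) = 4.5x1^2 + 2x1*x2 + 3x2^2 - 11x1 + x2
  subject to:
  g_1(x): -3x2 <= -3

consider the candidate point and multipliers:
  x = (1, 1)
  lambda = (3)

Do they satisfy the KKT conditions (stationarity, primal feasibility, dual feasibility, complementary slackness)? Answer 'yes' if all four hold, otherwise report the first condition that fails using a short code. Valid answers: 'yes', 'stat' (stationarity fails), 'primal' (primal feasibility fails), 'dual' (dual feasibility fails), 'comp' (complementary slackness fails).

Gradient of f: grad f(x) = Q x + c = (0, 9)
Constraint values g_i(x) = a_i^T x - b_i:
  g_1((1, 1)) = 0
Stationarity residual: grad f(x) + sum_i lambda_i a_i = (0, 0)
  -> stationarity OK
Primal feasibility (all g_i <= 0): OK
Dual feasibility (all lambda_i >= 0): OK
Complementary slackness (lambda_i * g_i(x) = 0 for all i): OK

Verdict: yes, KKT holds.

yes


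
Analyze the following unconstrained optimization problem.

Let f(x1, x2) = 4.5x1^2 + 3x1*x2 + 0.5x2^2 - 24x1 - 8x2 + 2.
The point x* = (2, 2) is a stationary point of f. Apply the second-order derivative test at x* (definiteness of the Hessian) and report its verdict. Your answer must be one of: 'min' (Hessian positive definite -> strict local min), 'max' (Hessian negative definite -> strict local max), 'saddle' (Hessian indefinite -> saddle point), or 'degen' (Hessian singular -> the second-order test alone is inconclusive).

Compute the Hessian H = grad^2 f:
  H = [[9, 3], [3, 1]]
Verify stationarity: grad f(x*) = H x* + g = (0, 0).
Eigenvalues of H: 0, 10.
H has a zero eigenvalue (singular; positive semidefinite but not definite), so H is neither positive definite, negative definite, nor indefinite. The second-order test alone is inconclusive -> degen.
(Indeed, f is constant along the null direction of H through x*, so x* is not a strict local extremum.)

degen


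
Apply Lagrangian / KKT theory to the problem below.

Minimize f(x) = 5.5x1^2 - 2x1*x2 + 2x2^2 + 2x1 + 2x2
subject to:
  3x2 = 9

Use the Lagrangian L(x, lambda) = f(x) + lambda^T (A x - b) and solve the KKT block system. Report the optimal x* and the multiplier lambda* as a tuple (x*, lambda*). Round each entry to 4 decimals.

Form the Lagrangian:
  L(x, lambda) = (1/2) x^T Q x + c^T x + lambda^T (A x - b)
Stationarity (grad_x L = 0): Q x + c + A^T lambda = 0.
Primal feasibility: A x = b.

This gives the KKT block system:
  [ Q   A^T ] [ x     ]   [-c ]
  [ A    0  ] [ lambda ] = [ b ]

Solving the linear system:
  x*      = (0.3636, 3)
  lambda* = (-4.4242)
  f(x*)   = 23.2727

x* = (0.3636, 3), lambda* = (-4.4242)


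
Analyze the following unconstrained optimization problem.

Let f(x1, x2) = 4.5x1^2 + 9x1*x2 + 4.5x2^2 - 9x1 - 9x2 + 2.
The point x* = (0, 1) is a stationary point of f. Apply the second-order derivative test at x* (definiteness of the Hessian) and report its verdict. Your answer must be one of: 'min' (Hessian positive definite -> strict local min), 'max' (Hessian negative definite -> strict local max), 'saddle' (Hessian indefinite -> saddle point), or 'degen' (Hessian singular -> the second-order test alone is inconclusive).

Compute the Hessian H = grad^2 f:
  H = [[9, 9], [9, 9]]
Verify stationarity: grad f(x*) = H x* + g = (0, 0).
Eigenvalues of H: 0, 18.
H has a zero eigenvalue (singular; positive semidefinite but not definite), so H is neither positive definite, negative definite, nor indefinite. The second-order test alone is inconclusive -> degen.
(Indeed, f is constant along the null direction of H through x*, so x* is not a strict local extremum.)

degen


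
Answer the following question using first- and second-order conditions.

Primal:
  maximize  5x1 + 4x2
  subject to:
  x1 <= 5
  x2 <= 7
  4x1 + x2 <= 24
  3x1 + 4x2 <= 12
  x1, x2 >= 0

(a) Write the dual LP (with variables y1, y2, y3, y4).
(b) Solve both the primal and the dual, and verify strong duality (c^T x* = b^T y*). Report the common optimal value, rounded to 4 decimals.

The standard primal-dual pair for 'max c^T x s.t. A x <= b, x >= 0' is:
  Dual:  min b^T y  s.t.  A^T y >= c,  y >= 0.

So the dual LP is:
  minimize  5y1 + 7y2 + 24y3 + 12y4
  subject to:
    y1 + 4y3 + 3y4 >= 5
    y2 + y3 + 4y4 >= 4
    y1, y2, y3, y4 >= 0

Solving the primal: x* = (4, 0).
  primal value c^T x* = 20.
Solving the dual: y* = (0, 0, 0, 1.6667).
  dual value b^T y* = 20.
Strong duality: c^T x* = b^T y*. Confirmed.

20


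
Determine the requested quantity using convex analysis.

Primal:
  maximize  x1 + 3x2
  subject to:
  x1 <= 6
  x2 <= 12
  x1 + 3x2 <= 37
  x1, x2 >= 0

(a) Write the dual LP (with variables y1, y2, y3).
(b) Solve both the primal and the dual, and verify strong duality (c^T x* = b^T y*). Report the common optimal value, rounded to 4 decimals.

The standard primal-dual pair for 'max c^T x s.t. A x <= b, x >= 0' is:
  Dual:  min b^T y  s.t.  A^T y >= c,  y >= 0.

So the dual LP is:
  minimize  6y1 + 12y2 + 37y3
  subject to:
    y1 + y3 >= 1
    y2 + 3y3 >= 3
    y1, y2, y3 >= 0

Solving the primal: x* = (1, 12).
  primal value c^T x* = 37.
Solving the dual: y* = (0, 0, 1).
  dual value b^T y* = 37.
Strong duality: c^T x* = b^T y*. Confirmed.

37


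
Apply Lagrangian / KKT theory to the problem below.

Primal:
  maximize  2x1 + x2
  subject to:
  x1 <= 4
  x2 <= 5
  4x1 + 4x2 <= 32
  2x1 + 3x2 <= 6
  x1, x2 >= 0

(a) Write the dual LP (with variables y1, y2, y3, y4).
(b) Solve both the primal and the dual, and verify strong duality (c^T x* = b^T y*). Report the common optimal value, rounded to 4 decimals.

The standard primal-dual pair for 'max c^T x s.t. A x <= b, x >= 0' is:
  Dual:  min b^T y  s.t.  A^T y >= c,  y >= 0.

So the dual LP is:
  minimize  4y1 + 5y2 + 32y3 + 6y4
  subject to:
    y1 + 4y3 + 2y4 >= 2
    y2 + 4y3 + 3y4 >= 1
    y1, y2, y3, y4 >= 0

Solving the primal: x* = (3, 0).
  primal value c^T x* = 6.
Solving the dual: y* = (0, 0, 0, 1).
  dual value b^T y* = 6.
Strong duality: c^T x* = b^T y*. Confirmed.

6


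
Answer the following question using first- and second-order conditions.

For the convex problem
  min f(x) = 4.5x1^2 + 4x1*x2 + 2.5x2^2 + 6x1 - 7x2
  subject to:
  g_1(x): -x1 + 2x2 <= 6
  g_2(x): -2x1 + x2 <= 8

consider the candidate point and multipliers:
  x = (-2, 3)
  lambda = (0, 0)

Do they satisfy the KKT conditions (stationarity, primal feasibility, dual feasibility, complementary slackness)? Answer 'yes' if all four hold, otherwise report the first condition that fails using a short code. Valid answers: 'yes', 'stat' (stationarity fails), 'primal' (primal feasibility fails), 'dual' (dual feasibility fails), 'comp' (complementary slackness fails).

Gradient of f: grad f(x) = Q x + c = (0, 0)
Constraint values g_i(x) = a_i^T x - b_i:
  g_1((-2, 3)) = 2
  g_2((-2, 3)) = -1
Stationarity residual: grad f(x) + sum_i lambda_i a_i = (0, 0)
  -> stationarity OK
Primal feasibility (all g_i <= 0): FAILS
Dual feasibility (all lambda_i >= 0): OK
Complementary slackness (lambda_i * g_i(x) = 0 for all i): OK

Verdict: the first failing condition is primal_feasibility -> primal.

primal


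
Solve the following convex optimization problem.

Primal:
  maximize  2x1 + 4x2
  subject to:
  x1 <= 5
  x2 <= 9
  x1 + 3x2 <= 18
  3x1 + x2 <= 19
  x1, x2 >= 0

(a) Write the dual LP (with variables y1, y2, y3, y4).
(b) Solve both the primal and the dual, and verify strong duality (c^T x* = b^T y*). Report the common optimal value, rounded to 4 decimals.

The standard primal-dual pair for 'max c^T x s.t. A x <= b, x >= 0' is:
  Dual:  min b^T y  s.t.  A^T y >= c,  y >= 0.

So the dual LP is:
  minimize  5y1 + 9y2 + 18y3 + 19y4
  subject to:
    y1 + y3 + 3y4 >= 2
    y2 + 3y3 + y4 >= 4
    y1, y2, y3, y4 >= 0

Solving the primal: x* = (4.875, 4.375).
  primal value c^T x* = 27.25.
Solving the dual: y* = (0, 0, 1.25, 0.25).
  dual value b^T y* = 27.25.
Strong duality: c^T x* = b^T y*. Confirmed.

27.25


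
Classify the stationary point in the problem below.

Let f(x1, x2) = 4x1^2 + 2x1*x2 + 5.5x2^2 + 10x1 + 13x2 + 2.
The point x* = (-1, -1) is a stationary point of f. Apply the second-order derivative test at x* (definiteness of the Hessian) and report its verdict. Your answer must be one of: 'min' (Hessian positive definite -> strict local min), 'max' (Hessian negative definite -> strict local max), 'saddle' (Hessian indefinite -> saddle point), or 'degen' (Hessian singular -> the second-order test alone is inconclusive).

Compute the Hessian H = grad^2 f:
  H = [[8, 2], [2, 11]]
Verify stationarity: grad f(x*) = H x* + g = (0, 0).
Eigenvalues of H: 7, 12.
Both eigenvalues > 0, so H is positive definite -> x* is a strict local min.

min
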